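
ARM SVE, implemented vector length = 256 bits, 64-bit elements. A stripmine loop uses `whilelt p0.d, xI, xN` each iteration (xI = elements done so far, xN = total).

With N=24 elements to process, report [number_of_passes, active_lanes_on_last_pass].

256-bit reg / 64-bit elem → 4 lanes
iterations = ceil(24/4) = 6; final-pass vl = 4

[iterations, last_vl] = [6, 4]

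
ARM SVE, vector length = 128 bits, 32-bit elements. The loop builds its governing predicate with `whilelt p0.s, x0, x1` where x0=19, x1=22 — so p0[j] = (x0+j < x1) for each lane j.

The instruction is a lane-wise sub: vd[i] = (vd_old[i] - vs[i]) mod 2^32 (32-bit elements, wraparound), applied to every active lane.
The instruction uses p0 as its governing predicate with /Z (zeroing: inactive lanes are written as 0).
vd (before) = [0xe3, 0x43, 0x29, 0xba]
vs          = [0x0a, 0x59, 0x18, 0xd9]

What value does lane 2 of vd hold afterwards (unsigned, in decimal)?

vd[2] = 17

register lanes = 128/32 = 4
whilelt: lane j active iff 19+j < 22 → j < 3 → 3 active
vd[0] sub(0xe3,0x0a) -> 0xd9
vd[1] sub(0x43,0x59) -> 0xffffffea
vd[2] sub(0x29,0x18) -> 0x11
vd[3] tail/zero -> 0x00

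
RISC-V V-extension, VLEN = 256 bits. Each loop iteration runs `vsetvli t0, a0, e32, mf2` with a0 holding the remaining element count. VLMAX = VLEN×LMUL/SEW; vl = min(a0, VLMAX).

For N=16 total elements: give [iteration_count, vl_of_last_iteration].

[iterations, last_vl] = [4, 4]

VLMAX = (256 × 1/2) / 32 = 4 lanes
iterations = ceil(16/4) = 4; final-pass vl = 4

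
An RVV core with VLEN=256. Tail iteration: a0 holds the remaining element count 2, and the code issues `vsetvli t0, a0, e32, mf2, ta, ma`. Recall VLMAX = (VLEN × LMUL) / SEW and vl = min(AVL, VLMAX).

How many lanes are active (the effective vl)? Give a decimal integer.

VLMAX = VLEN×LMUL/SEW = 256×1/2/32 = 4
AVL=2 ≤ VLMAX=4, so vl = 2

vl = 2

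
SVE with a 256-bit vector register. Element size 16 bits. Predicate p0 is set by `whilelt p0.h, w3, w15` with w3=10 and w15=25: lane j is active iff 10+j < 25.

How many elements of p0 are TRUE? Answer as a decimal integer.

register lanes = 256/16 = 16
active while 10+j < 25, i.e. j ∈ [0,15) capped at 16 ⇒ 15

vl = 15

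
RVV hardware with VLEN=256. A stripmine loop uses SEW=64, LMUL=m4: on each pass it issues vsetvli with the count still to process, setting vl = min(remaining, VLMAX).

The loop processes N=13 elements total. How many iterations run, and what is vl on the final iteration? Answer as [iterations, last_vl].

[iterations, last_vl] = [1, 13]

VLMAX = (256 × 4) / 64 = 16 lanes
13 elements at 16/iter → 1 passes, remainder 13 on the last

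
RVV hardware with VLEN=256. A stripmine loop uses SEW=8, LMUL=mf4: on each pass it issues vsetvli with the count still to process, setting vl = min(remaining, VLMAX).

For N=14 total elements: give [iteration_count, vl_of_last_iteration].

lanes per group: 256·1/4/8 = 8
iterations = ceil(14/8) = 2; final-pass vl = 6

[iterations, last_vl] = [2, 6]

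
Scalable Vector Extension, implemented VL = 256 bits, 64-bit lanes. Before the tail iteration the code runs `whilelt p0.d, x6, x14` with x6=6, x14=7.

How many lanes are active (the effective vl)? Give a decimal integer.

vl = 1

register lanes = 256/64 = 4
whilelt: lane j active iff 6+j < 7 → j < 1 → 1 active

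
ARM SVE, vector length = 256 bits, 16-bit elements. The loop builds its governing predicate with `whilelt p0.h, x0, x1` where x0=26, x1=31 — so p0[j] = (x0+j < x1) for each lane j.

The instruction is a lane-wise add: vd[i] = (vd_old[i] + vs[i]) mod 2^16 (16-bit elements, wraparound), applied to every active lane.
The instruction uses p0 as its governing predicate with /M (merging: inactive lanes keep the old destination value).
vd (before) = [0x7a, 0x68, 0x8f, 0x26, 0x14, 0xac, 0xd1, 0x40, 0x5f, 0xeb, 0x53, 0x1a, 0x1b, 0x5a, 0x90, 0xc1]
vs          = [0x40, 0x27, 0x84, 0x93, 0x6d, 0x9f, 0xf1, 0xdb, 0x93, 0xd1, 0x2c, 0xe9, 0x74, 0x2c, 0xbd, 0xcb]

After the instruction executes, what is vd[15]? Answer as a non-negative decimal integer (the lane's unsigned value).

vd[15] = 193

register lanes = 256/16 = 16
active while 26+j < 31, i.e. j ∈ [0,5) capped at 16 ⇒ 5
[0] add(0x7a,0x40) = 0xba
[1] add(0x68,0x27) = 0x8f
[2] add(0x8f,0x84) = 0x113
[3] add(0x26,0x93) = 0xb9
[4] add(0x14,0x6d) = 0x81
[5] tail/keep = 0xac
[6] tail/keep = 0xd1
[7] tail/keep = 0x40
[8] tail/keep = 0x5f
[9] tail/keep = 0xeb
[10] tail/keep = 0x53
[11] tail/keep = 0x1a
[12] tail/keep = 0x1b
[13] tail/keep = 0x5a
[14] tail/keep = 0x90
[15] tail/keep = 0xc1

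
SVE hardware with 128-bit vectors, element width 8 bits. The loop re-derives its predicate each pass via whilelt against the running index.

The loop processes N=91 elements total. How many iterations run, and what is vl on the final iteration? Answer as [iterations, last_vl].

[iterations, last_vl] = [6, 11]

lane count: 128 div 8 = 16
91 elements at 16/iter → 6 passes, remainder 11 on the last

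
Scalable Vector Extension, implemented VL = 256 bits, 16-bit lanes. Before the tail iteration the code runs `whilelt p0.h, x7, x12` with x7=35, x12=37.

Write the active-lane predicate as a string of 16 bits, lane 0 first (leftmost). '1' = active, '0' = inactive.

predicate = 1100000000000000

256-bit reg / 16-bit elem → 16 lanes
active while 35+j < 37, i.e. j ∈ [0,2) capped at 16 ⇒ 2
bits (lane 0 leftmost): 1100000000000000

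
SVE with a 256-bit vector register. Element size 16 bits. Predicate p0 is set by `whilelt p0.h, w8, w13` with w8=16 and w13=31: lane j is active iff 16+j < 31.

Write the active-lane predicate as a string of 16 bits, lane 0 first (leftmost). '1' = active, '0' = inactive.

predicate = 1111111111111110

lane count: 256 div 16 = 16
active while 16+j < 31, i.e. j ∈ [0,15) capped at 16 ⇒ 15
bits (lane 0 leftmost): 1111111111111110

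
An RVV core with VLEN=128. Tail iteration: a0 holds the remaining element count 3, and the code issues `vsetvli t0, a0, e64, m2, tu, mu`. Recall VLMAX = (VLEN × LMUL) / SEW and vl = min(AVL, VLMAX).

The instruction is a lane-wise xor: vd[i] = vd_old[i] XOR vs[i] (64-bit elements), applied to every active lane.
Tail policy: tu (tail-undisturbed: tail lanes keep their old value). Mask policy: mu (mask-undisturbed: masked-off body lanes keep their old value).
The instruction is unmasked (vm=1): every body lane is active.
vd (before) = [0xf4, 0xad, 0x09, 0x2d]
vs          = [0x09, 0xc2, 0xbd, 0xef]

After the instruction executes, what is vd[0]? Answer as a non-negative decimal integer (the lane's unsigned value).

vd[0] = 253

lanes per group: 128·2/64 = 4
vl = min(AVL, VLMAX) = min(3, 4) = 3
[0] xor(0xf4,0x09) = 0xfd
[1] xor(0xad,0xc2) = 0x6f
[2] xor(0x09,0xbd) = 0xb4
[3] tail/keep = 0x2d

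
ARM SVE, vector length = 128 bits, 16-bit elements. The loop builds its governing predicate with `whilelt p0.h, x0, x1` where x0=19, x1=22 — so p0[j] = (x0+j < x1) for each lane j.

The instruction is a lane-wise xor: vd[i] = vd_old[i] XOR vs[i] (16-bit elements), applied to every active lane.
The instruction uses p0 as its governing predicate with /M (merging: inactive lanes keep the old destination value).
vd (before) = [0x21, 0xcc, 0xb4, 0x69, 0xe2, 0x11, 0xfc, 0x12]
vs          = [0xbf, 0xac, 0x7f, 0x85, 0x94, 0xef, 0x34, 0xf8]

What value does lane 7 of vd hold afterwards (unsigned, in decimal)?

register lanes = 128/16 = 8
whilelt: lane j active iff 19+j < 22 → j < 3 → 3 active
  i=0: xor(0x21,0xbf) → 158
  i=1: xor(0xcc,0xac) → 96
  i=2: xor(0xb4,0x7f) → 203
  i=3: tail/keep → 105
  i=4: tail/keep → 226
  i=5: tail/keep → 17
  i=6: tail/keep → 252
  i=7: tail/keep → 18

vd[7] = 18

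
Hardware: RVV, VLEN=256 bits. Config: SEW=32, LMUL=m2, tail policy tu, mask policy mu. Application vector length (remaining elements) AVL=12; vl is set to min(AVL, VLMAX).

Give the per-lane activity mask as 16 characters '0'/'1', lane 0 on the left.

predicate = 1111111111110000

lanes per group: 256·2/32 = 16
vl = min(AVL, VLMAX) = min(12, 16) = 12
bits (lane 0 leftmost): 1111111111110000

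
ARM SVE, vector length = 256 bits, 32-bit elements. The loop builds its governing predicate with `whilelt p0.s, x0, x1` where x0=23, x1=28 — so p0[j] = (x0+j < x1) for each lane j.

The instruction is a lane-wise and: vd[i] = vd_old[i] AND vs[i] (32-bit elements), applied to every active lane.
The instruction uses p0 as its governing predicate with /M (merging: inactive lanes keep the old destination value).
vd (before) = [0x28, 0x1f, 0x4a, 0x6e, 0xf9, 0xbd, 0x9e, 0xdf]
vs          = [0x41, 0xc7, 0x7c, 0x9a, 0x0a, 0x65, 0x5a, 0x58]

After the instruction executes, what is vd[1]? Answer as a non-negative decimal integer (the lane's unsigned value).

lane count: 256 div 32 = 8
whilelt: lane j active iff 23+j < 28 → j < 5 → 5 active
[0] and(0x28,0x41) = 0x00
[1] and(0x1f,0xc7) = 0x07
[2] and(0x4a,0x7c) = 0x48
[3] and(0x6e,0x9a) = 0x0a
[4] and(0xf9,0x0a) = 0x08
[5] tail/keep = 0xbd
[6] tail/keep = 0x9e
[7] tail/keep = 0xdf

vd[1] = 7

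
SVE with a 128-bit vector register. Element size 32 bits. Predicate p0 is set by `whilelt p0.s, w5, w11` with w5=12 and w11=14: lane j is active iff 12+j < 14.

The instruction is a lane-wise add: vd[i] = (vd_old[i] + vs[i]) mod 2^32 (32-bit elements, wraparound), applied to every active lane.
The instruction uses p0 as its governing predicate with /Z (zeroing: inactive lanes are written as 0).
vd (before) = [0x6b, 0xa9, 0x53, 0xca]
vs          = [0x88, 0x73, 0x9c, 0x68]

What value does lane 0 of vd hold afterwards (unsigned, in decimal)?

vd[0] = 243

register lanes = 128/32 = 4
p0[j] = (12+j < 14); true for j=0..1 → 2 lanes set
[0] add(0x6b,0x88) = 0xf3
[1] add(0xa9,0x73) = 0x11c
[2] tail/zero = 0x00
[3] tail/zero = 0x00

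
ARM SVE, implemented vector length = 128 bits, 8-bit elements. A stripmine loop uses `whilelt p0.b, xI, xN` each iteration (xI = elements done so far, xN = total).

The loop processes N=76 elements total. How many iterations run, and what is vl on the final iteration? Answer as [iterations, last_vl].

register lanes = 128/8 = 16
76 elements at 16/iter → 5 passes, remainder 12 on the last

[iterations, last_vl] = [5, 12]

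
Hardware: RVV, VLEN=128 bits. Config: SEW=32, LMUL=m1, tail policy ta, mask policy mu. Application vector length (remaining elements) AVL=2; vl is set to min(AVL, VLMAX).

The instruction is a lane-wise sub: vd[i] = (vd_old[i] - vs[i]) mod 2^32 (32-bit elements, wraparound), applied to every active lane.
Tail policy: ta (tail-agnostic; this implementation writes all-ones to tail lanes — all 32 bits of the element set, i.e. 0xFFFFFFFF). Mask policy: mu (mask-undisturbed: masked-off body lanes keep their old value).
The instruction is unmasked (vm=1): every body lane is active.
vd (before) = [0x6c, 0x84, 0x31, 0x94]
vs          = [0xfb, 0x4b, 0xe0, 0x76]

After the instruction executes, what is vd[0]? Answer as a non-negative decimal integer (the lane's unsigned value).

VLMAX = (128 × 1) / 32 = 4 lanes
vl ← min(2, 4) = 2
lane  0: sub(0x6c,0xfb) ⇒ 0xffffff71
lane  1: sub(0x84,0x4b) ⇒ 0x39
lane  2: tail/ones ⇒ 0xffffffff
lane  3: tail/ones ⇒ 0xffffffff

vd[0] = 4294967153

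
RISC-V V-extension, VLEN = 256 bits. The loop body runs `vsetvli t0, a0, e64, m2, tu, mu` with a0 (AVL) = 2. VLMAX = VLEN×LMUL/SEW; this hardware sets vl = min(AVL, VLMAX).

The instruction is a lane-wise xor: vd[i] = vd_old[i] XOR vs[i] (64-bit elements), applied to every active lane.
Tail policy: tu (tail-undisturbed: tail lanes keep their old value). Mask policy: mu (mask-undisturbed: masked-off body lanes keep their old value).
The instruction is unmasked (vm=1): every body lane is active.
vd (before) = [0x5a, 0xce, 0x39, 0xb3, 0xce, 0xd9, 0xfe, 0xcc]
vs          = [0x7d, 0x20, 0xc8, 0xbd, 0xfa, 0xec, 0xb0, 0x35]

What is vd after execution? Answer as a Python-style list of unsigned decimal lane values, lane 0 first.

vd = [39, 238, 57, 179, 206, 217, 254, 204]

VLMAX = VLEN×LMUL/SEW = 256×2/64 = 8
vl ← min(2, 8) = 2
lane  0: xor(0x5a,0x7d) ⇒ 0x27
lane  1: xor(0xce,0x20) ⇒ 0xee
lane  2: tail/keep ⇒ 0x39
lane  3: tail/keep ⇒ 0xb3
lane  4: tail/keep ⇒ 0xce
lane  5: tail/keep ⇒ 0xd9
lane  6: tail/keep ⇒ 0xfe
lane  7: tail/keep ⇒ 0xcc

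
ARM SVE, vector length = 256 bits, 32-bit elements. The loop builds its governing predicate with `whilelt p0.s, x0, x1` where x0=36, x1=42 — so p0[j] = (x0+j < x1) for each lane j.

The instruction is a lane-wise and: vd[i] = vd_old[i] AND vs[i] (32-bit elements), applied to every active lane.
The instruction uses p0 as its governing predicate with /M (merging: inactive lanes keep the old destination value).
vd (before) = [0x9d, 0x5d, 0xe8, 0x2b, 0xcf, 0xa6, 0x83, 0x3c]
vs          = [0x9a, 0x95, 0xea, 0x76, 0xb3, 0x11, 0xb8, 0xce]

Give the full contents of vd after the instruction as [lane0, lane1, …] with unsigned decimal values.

256-bit reg / 32-bit elem → 8 lanes
whilelt: lane j active iff 36+j < 42 → j < 6 → 6 active
vd[0] and(0x9d,0x9a) -> 0x98
vd[1] and(0x5d,0x95) -> 0x15
vd[2] and(0xe8,0xea) -> 0xe8
vd[3] and(0x2b,0x76) -> 0x22
vd[4] and(0xcf,0xb3) -> 0x83
vd[5] and(0xa6,0x11) -> 0x00
vd[6] tail/keep -> 0x83
vd[7] tail/keep -> 0x3c

vd = [152, 21, 232, 34, 131, 0, 131, 60]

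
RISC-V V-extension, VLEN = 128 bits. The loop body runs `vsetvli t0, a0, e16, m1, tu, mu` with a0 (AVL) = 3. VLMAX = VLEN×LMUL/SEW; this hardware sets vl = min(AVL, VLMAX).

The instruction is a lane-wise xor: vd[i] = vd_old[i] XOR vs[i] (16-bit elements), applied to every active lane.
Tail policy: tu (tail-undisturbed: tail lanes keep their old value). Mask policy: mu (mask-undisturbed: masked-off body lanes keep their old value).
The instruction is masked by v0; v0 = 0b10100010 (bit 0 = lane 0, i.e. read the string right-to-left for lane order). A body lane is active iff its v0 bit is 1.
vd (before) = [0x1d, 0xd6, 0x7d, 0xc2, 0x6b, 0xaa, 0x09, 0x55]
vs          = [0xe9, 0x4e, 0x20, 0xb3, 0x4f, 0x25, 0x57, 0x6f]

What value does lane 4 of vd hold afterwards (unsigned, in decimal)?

VLMAX = (128 × 1) / 16 = 8 lanes
vl ← min(3, 8) = 3
vd[0] mask-off/keep -> 0x1d
vd[1] xor(0xd6,0x4e) -> 0x98
vd[2] mask-off/keep -> 0x7d
vd[3] tail/keep -> 0xc2
vd[4] tail/keep -> 0x6b
vd[5] tail/keep -> 0xaa
vd[6] tail/keep -> 0x09
vd[7] tail/keep -> 0x55

vd[4] = 107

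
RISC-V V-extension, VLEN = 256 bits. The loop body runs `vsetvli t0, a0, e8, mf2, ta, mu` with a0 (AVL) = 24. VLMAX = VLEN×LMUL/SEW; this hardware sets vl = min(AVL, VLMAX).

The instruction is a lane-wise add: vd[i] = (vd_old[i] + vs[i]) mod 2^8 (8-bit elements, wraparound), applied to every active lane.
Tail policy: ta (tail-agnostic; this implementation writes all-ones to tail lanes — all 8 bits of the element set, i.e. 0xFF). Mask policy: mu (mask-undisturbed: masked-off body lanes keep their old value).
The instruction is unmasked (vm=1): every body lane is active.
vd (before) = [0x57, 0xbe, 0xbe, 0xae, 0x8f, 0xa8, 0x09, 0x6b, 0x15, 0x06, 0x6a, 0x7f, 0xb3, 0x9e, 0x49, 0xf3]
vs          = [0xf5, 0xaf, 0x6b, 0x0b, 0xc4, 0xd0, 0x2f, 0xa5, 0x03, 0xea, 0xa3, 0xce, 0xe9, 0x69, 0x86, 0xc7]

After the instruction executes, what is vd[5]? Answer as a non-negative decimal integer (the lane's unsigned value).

vd[5] = 120

VLMAX = VLEN×LMUL/SEW = 256×1/2/8 = 16
vl = min(AVL, VLMAX) = min(24, 16) = 16
  i=0: add(0x57,0xf5) → 76
  i=1: add(0xbe,0xaf) → 109
  i=2: add(0xbe,0x6b) → 41
  i=3: add(0xae,0x0b) → 185
  i=4: add(0x8f,0xc4) → 83
  i=5: add(0xa8,0xd0) → 120
  i=6: add(0x09,0x2f) → 56
  i=7: add(0x6b,0xa5) → 16
  i=8: add(0x15,0x03) → 24
  i=9: add(0x06,0xea) → 240
  i=10: add(0x6a,0xa3) → 13
  i=11: add(0x7f,0xce) → 77
  i=12: add(0xb3,0xe9) → 156
  i=13: add(0x9e,0x69) → 7
  i=14: add(0x49,0x86) → 207
  i=15: add(0xf3,0xc7) → 186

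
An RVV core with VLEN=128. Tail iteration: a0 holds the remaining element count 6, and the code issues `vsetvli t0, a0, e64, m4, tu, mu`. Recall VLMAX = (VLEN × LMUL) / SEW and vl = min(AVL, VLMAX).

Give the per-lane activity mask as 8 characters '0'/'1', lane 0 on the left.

VLMAX = VLEN×LMUL/SEW = 128×4/64 = 8
vl ← min(6, 8) = 6
bits (lane 0 leftmost): 11111100

predicate = 11111100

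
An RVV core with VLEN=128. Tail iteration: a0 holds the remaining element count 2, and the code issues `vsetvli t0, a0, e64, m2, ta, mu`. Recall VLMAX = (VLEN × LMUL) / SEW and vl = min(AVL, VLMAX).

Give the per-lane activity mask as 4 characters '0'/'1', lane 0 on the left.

lanes per group: 128·2/64 = 4
vl = min(AVL, VLMAX) = min(2, 4) = 2
bits (lane 0 leftmost): 1100

predicate = 1100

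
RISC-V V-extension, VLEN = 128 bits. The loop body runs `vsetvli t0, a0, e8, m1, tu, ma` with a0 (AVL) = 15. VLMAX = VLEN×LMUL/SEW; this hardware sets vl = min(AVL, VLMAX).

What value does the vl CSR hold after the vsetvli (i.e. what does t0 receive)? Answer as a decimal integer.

VLMAX = (128 × 1) / 8 = 16 lanes
vl ← min(15, 16) = 15

vl = 15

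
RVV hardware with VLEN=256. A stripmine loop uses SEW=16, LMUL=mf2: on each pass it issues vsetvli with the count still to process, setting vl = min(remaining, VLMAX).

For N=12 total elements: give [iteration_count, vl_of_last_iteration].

lanes per group: 256·1/2/16 = 8
N=12: ⌈12/8⌉ = 2 iters; last vl = 12 − 1×8 = 4

[iterations, last_vl] = [2, 4]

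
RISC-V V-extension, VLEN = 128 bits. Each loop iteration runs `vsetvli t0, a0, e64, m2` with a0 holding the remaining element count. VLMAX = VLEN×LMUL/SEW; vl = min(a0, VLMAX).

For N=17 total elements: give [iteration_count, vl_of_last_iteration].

[iterations, last_vl] = [5, 1]

VLMAX = (128 × 2) / 64 = 4 lanes
N=17: ⌈17/4⌉ = 5 iters; last vl = 17 − 4×4 = 1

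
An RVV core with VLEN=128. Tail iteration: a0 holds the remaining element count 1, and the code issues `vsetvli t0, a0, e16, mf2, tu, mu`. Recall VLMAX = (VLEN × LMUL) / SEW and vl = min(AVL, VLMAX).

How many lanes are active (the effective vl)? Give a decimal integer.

VLMAX = (128 × 1/2) / 16 = 4 lanes
vl = min(AVL, VLMAX) = min(1, 4) = 1

vl = 1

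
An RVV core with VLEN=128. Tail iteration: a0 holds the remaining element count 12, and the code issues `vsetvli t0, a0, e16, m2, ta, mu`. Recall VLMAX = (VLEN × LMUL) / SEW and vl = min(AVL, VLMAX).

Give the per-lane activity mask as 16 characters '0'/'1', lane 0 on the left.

VLMAX = VLEN×LMUL/SEW = 128×2/16 = 16
vl ← min(12, 16) = 12
bits (lane 0 leftmost): 1111111111110000

predicate = 1111111111110000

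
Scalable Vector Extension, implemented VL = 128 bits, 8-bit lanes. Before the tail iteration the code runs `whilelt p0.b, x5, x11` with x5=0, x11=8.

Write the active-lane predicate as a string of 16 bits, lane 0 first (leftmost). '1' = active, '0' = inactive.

128-bit reg / 8-bit elem → 16 lanes
whilelt: lane j active iff 0+j < 8 → j < 8 → 8 active
bits (lane 0 leftmost): 1111111100000000

predicate = 1111111100000000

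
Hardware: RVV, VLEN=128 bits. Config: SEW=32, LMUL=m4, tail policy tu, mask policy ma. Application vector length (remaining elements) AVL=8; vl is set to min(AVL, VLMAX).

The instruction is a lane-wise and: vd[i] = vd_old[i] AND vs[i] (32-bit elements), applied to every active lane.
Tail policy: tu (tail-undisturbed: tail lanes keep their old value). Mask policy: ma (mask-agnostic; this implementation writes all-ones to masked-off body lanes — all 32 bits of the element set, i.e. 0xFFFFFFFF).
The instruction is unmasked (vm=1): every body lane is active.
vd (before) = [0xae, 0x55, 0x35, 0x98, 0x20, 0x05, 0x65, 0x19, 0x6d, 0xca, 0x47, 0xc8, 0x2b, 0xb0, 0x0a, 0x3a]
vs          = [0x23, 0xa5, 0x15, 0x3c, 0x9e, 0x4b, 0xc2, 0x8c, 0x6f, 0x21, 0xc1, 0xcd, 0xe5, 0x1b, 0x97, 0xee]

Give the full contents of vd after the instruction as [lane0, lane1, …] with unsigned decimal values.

VLMAX = (128 × 4) / 32 = 16 lanes
AVL=8 ≤ VLMAX=16, so vl = 8
lane  0: and(0xae,0x23) ⇒ 0x22
lane  1: and(0x55,0xa5) ⇒ 0x05
lane  2: and(0x35,0x15) ⇒ 0x15
lane  3: and(0x98,0x3c) ⇒ 0x18
lane  4: and(0x20,0x9e) ⇒ 0x00
lane  5: and(0x05,0x4b) ⇒ 0x01
lane  6: and(0x65,0xc2) ⇒ 0x40
lane  7: and(0x19,0x8c) ⇒ 0x08
lane  8: tail/keep ⇒ 0x6d
lane  9: tail/keep ⇒ 0xca
lane 10: tail/keep ⇒ 0x47
lane 11: tail/keep ⇒ 0xc8
lane 12: tail/keep ⇒ 0x2b
lane 13: tail/keep ⇒ 0xb0
lane 14: tail/keep ⇒ 0x0a
lane 15: tail/keep ⇒ 0x3a

vd = [34, 5, 21, 24, 0, 1, 64, 8, 109, 202, 71, 200, 43, 176, 10, 58]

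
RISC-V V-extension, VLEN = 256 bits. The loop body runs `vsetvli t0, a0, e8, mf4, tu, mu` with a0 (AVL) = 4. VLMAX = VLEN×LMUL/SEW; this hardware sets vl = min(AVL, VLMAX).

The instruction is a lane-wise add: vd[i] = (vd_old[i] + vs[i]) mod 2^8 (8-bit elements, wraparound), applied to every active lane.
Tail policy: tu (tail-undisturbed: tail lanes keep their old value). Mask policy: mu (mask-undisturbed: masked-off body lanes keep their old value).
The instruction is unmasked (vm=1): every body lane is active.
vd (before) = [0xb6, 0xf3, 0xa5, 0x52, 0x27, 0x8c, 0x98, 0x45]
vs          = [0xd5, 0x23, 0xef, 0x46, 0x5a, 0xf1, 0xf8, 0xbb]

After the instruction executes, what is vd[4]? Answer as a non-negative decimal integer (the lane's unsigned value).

VLMAX = VLEN×LMUL/SEW = 256×1/4/8 = 8
vl = min(AVL, VLMAX) = min(4, 8) = 4
vd[0] add(0xb6,0xd5) -> 0x8b
vd[1] add(0xf3,0x23) -> 0x16
vd[2] add(0xa5,0xef) -> 0x94
vd[3] add(0x52,0x46) -> 0x98
vd[4] tail/keep -> 0x27
vd[5] tail/keep -> 0x8c
vd[6] tail/keep -> 0x98
vd[7] tail/keep -> 0x45

vd[4] = 39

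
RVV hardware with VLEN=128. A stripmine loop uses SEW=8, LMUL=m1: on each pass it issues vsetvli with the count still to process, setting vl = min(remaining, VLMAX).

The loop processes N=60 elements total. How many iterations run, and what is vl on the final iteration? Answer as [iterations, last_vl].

[iterations, last_vl] = [4, 12]

VLMAX = VLEN×LMUL/SEW = 128×1/8 = 16
iterations = ceil(60/16) = 4; final-pass vl = 12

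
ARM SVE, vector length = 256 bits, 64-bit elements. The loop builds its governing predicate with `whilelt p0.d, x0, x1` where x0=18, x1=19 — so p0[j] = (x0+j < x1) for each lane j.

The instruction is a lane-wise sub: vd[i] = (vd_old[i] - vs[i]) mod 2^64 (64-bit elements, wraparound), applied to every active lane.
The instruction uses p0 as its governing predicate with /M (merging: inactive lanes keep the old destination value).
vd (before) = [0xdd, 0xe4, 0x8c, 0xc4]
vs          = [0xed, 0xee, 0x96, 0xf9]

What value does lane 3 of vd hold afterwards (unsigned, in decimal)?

vd[3] = 196

lane count: 256 div 64 = 4
active while 18+j < 19, i.e. j ∈ [0,1) capped at 4 ⇒ 1
  i=0: sub(0xdd,0xed) → 18446744073709551600
  i=1: tail/keep → 228
  i=2: tail/keep → 140
  i=3: tail/keep → 196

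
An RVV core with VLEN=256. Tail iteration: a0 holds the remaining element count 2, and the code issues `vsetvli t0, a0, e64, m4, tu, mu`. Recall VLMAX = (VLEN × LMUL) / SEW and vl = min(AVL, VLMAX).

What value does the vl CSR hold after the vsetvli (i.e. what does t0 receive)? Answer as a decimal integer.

vl = 2

VLMAX = VLEN×LMUL/SEW = 256×4/64 = 16
vl = min(AVL, VLMAX) = min(2, 16) = 2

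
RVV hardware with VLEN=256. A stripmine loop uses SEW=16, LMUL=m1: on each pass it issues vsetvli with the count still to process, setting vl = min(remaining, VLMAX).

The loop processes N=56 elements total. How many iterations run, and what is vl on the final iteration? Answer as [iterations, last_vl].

VLMAX = (256 × 1) / 16 = 16 lanes
iterations = ceil(56/16) = 4; final-pass vl = 8

[iterations, last_vl] = [4, 8]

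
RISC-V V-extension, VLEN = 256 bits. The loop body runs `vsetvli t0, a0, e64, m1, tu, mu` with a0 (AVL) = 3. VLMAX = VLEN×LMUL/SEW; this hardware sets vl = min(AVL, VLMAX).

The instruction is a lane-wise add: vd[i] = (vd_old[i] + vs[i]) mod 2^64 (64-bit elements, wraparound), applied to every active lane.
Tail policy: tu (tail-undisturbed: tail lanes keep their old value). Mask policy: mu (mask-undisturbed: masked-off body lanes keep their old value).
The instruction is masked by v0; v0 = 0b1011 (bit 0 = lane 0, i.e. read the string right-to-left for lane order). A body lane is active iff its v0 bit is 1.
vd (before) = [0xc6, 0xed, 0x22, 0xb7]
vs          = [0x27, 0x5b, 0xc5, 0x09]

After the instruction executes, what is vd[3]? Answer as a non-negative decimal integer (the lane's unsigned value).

lanes per group: 256·1/64 = 4
vl ← min(3, 4) = 3
  i=0: add(0xc6,0x27) → 237
  i=1: add(0xed,0x5b) → 328
  i=2: mask-off/keep → 34
  i=3: tail/keep → 183

vd[3] = 183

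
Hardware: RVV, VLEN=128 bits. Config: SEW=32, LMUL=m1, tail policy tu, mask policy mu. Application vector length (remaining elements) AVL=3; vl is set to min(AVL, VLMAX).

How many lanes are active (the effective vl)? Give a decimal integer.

vl = 3

VLMAX = (128 × 1) / 32 = 4 lanes
vl ← min(3, 4) = 3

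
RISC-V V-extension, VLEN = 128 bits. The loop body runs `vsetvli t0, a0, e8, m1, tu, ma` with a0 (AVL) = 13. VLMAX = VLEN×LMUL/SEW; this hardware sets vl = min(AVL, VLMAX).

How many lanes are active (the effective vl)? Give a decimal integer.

VLMAX = VLEN×LMUL/SEW = 128×1/8 = 16
vl = min(AVL, VLMAX) = min(13, 16) = 13

vl = 13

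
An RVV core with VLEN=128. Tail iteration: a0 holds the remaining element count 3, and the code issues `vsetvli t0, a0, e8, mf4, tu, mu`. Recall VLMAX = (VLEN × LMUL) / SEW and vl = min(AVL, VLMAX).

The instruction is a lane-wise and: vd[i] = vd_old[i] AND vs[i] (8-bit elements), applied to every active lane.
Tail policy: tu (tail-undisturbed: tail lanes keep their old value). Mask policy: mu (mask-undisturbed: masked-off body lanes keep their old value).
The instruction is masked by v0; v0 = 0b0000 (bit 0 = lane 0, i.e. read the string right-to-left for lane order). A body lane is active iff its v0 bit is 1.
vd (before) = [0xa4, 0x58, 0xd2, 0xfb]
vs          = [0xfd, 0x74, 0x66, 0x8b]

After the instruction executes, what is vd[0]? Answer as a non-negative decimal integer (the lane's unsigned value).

lanes per group: 128·1/4/8 = 4
vl = min(AVL, VLMAX) = min(3, 4) = 3
lane  0: mask-off/keep ⇒ 0xa4
lane  1: mask-off/keep ⇒ 0x58
lane  2: mask-off/keep ⇒ 0xd2
lane  3: tail/keep ⇒ 0xfb

vd[0] = 164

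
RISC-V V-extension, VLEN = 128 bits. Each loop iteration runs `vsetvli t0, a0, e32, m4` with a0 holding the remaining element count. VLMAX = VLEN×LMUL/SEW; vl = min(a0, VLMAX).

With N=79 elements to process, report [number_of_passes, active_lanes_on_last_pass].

[iterations, last_vl] = [5, 15]

VLMAX = VLEN×LMUL/SEW = 128×4/32 = 16
iterations = ceil(79/16) = 5; final-pass vl = 15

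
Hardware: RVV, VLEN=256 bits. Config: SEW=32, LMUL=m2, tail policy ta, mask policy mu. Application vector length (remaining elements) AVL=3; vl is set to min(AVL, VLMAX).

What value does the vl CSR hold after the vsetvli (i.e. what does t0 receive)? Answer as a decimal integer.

VLMAX = (256 × 2) / 32 = 16 lanes
AVL=3 ≤ VLMAX=16, so vl = 3

vl = 3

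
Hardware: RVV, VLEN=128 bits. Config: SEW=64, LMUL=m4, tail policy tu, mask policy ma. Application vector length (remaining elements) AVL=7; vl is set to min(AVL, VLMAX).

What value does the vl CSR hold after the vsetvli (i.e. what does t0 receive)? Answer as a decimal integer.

VLMAX = VLEN×LMUL/SEW = 128×4/64 = 8
vl ← min(7, 8) = 7

vl = 7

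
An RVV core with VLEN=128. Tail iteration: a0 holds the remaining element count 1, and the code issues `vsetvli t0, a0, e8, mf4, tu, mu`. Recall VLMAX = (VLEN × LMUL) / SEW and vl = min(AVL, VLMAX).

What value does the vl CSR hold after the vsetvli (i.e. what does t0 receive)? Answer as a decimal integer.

vl = 1

VLMAX = VLEN×LMUL/SEW = 128×1/4/8 = 4
vl = min(AVL, VLMAX) = min(1, 4) = 1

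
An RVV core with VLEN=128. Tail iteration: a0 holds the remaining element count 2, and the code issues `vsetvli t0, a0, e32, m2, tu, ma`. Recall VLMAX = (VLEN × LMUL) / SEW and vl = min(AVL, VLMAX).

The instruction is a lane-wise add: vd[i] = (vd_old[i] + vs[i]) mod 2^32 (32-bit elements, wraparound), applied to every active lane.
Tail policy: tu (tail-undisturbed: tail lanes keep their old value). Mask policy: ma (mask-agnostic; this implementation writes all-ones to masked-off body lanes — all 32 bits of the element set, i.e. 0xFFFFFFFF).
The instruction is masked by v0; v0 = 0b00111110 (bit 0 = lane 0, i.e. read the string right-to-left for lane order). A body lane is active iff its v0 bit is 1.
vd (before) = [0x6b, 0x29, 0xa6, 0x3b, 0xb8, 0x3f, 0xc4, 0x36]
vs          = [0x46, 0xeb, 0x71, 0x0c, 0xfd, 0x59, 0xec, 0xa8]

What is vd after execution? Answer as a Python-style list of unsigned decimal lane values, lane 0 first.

lanes per group: 128·2/32 = 8
AVL=2 ≤ VLMAX=8, so vl = 2
[0] mask-off/ones = 0xffffffff
[1] add(0x29,0xeb) = 0x114
[2] tail/keep = 0xa6
[3] tail/keep = 0x3b
[4] tail/keep = 0xb8
[5] tail/keep = 0x3f
[6] tail/keep = 0xc4
[7] tail/keep = 0x36

vd = [4294967295, 276, 166, 59, 184, 63, 196, 54]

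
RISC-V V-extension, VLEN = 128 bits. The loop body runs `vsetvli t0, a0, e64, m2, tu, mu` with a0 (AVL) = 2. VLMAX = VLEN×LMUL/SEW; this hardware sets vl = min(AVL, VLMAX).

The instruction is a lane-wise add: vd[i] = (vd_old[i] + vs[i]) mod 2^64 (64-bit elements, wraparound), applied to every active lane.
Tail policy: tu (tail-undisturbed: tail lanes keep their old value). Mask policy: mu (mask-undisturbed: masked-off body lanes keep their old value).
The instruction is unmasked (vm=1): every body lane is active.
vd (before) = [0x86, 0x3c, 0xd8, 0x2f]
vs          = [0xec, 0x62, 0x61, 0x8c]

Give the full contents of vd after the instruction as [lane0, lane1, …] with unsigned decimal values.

vd = [370, 158, 216, 47]

lanes per group: 128·2/64 = 4
vl ← min(2, 4) = 2
lane  0: add(0x86,0xec) ⇒ 0x172
lane  1: add(0x3c,0x62) ⇒ 0x9e
lane  2: tail/keep ⇒ 0xd8
lane  3: tail/keep ⇒ 0x2f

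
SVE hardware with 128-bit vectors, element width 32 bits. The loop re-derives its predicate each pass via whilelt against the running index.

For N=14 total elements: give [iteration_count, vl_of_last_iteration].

[iterations, last_vl] = [4, 2]

register lanes = 128/32 = 4
14 elements at 4/iter → 4 passes, remainder 2 on the last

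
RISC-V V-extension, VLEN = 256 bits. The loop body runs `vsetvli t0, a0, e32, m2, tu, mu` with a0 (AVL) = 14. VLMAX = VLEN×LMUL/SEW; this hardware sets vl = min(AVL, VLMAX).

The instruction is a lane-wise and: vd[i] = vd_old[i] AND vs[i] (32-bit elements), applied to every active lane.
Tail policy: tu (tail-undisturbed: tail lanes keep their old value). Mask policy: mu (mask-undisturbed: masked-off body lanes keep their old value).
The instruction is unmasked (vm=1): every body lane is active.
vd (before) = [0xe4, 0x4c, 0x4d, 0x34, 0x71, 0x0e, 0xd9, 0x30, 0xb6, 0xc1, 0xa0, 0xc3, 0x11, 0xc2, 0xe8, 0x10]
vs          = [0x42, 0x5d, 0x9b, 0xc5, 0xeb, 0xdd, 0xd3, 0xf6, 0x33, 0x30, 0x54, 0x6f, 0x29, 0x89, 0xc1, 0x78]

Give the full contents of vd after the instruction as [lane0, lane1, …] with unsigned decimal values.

vd = [64, 76, 9, 4, 97, 12, 209, 48, 50, 0, 0, 67, 1, 128, 232, 16]

lanes per group: 256·2/32 = 16
vl = min(AVL, VLMAX) = min(14, 16) = 14
lane  0: and(0xe4,0x42) ⇒ 0x40
lane  1: and(0x4c,0x5d) ⇒ 0x4c
lane  2: and(0x4d,0x9b) ⇒ 0x09
lane  3: and(0x34,0xc5) ⇒ 0x04
lane  4: and(0x71,0xeb) ⇒ 0x61
lane  5: and(0x0e,0xdd) ⇒ 0x0c
lane  6: and(0xd9,0xd3) ⇒ 0xd1
lane  7: and(0x30,0xf6) ⇒ 0x30
lane  8: and(0xb6,0x33) ⇒ 0x32
lane  9: and(0xc1,0x30) ⇒ 0x00
lane 10: and(0xa0,0x54) ⇒ 0x00
lane 11: and(0xc3,0x6f) ⇒ 0x43
lane 12: and(0x11,0x29) ⇒ 0x01
lane 13: and(0xc2,0x89) ⇒ 0x80
lane 14: tail/keep ⇒ 0xe8
lane 15: tail/keep ⇒ 0x10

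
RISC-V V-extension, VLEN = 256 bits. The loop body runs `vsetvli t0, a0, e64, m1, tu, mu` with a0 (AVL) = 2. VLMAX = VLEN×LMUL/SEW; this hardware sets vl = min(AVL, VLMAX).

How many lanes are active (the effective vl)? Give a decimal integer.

vl = 2

VLMAX = VLEN×LMUL/SEW = 256×1/64 = 4
vl = min(AVL, VLMAX) = min(2, 4) = 2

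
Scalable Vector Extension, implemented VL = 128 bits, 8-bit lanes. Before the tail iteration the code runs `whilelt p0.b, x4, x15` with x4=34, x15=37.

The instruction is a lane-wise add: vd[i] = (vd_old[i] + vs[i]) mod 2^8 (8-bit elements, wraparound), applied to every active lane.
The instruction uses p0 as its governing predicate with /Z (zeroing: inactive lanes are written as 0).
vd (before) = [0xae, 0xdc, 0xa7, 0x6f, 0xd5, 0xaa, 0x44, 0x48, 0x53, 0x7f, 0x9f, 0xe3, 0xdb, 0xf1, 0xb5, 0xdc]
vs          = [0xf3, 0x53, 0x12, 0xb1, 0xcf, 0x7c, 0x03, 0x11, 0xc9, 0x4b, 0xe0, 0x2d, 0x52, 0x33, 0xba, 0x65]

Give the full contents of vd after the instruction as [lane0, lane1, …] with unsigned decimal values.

vd = [161, 47, 185, 0, 0, 0, 0, 0, 0, 0, 0, 0, 0, 0, 0, 0]

128-bit reg / 8-bit elem → 16 lanes
active while 34+j < 37, i.e. j ∈ [0,3) capped at 16 ⇒ 3
lane  0: add(0xae,0xf3) ⇒ 0xa1
lane  1: add(0xdc,0x53) ⇒ 0x2f
lane  2: add(0xa7,0x12) ⇒ 0xb9
lane  3: tail/zero ⇒ 0x00
lane  4: tail/zero ⇒ 0x00
lane  5: tail/zero ⇒ 0x00
lane  6: tail/zero ⇒ 0x00
lane  7: tail/zero ⇒ 0x00
lane  8: tail/zero ⇒ 0x00
lane  9: tail/zero ⇒ 0x00
lane 10: tail/zero ⇒ 0x00
lane 11: tail/zero ⇒ 0x00
lane 12: tail/zero ⇒ 0x00
lane 13: tail/zero ⇒ 0x00
lane 14: tail/zero ⇒ 0x00
lane 15: tail/zero ⇒ 0x00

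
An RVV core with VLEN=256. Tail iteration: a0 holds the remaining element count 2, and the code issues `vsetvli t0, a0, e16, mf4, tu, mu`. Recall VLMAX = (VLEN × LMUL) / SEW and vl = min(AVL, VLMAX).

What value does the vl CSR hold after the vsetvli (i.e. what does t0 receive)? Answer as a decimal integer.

vl = 2

lanes per group: 256·1/4/16 = 4
vl = min(AVL, VLMAX) = min(2, 4) = 2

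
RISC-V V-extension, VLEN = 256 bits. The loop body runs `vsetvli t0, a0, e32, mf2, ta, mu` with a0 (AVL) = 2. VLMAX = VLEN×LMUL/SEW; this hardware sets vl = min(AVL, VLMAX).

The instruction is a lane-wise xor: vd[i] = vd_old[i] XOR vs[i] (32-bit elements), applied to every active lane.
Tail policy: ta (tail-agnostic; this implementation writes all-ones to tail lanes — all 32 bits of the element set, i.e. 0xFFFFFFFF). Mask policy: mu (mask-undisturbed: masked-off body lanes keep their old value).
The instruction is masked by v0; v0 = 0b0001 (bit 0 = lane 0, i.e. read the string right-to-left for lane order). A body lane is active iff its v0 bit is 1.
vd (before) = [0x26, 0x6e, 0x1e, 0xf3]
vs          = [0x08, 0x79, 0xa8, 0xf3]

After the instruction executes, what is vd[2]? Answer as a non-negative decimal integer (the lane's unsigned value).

VLMAX = VLEN×LMUL/SEW = 256×1/2/32 = 4
vl ← min(2, 4) = 2
[0] xor(0x26,0x08) = 0x2e
[1] mask-off/keep = 0x6e
[2] tail/ones = 0xffffffff
[3] tail/ones = 0xffffffff

vd[2] = 4294967295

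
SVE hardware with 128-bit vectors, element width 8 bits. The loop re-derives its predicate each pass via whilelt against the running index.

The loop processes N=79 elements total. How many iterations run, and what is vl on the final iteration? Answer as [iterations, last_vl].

lane count: 128 div 8 = 16
iterations = ceil(79/16) = 5; final-pass vl = 15

[iterations, last_vl] = [5, 15]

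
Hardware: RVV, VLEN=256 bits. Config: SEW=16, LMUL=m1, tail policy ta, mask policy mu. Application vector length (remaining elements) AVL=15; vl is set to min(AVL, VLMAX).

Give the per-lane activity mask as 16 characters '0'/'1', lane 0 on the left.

predicate = 1111111111111110

lanes per group: 256·1/16 = 16
vl ← min(15, 16) = 15
bits (lane 0 leftmost): 1111111111111110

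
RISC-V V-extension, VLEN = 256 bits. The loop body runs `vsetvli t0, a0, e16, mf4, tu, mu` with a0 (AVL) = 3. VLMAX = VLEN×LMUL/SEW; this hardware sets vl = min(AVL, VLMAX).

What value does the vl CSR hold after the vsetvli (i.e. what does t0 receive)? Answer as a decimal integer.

vl = 3

lanes per group: 256·1/4/16 = 4
vl ← min(3, 4) = 3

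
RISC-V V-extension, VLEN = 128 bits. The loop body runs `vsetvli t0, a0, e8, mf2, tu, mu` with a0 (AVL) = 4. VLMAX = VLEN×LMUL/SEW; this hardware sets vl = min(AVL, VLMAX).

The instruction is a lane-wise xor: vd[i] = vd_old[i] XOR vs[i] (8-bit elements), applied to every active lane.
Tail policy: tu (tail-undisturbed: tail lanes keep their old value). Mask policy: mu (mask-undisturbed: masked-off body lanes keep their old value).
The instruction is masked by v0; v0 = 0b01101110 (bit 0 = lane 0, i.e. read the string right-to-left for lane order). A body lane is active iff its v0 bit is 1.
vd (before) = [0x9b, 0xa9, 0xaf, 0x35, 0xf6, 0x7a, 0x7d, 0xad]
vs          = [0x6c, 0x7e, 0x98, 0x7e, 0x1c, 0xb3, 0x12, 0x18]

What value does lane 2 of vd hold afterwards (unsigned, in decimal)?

vd[2] = 55

lanes per group: 128·1/2/8 = 8
AVL=4 ≤ VLMAX=8, so vl = 4
  i=0: mask-off/keep → 155
  i=1: xor(0xa9,0x7e) → 215
  i=2: xor(0xaf,0x98) → 55
  i=3: xor(0x35,0x7e) → 75
  i=4: tail/keep → 246
  i=5: tail/keep → 122
  i=6: tail/keep → 125
  i=7: tail/keep → 173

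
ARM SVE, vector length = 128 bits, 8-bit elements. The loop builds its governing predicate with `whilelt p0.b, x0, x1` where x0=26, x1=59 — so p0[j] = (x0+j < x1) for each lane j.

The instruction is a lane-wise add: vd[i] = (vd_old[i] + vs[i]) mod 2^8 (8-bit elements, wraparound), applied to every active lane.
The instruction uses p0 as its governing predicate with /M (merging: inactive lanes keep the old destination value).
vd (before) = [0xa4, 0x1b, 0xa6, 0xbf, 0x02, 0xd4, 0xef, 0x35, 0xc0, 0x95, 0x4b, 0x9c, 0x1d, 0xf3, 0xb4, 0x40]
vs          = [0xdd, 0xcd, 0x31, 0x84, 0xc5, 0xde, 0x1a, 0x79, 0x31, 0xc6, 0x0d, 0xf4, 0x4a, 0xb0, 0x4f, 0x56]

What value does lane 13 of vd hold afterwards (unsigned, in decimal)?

vd[13] = 163

128-bit reg / 8-bit elem → 16 lanes
whilelt: lane j active iff 26+j < 59 → j < 33 → 16 active
lane  0: add(0xa4,0xdd) ⇒ 0x81
lane  1: add(0x1b,0xcd) ⇒ 0xe8
lane  2: add(0xa6,0x31) ⇒ 0xd7
lane  3: add(0xbf,0x84) ⇒ 0x43
lane  4: add(0x02,0xc5) ⇒ 0xc7
lane  5: add(0xd4,0xde) ⇒ 0xb2
lane  6: add(0xef,0x1a) ⇒ 0x09
lane  7: add(0x35,0x79) ⇒ 0xae
lane  8: add(0xc0,0x31) ⇒ 0xf1
lane  9: add(0x95,0xc6) ⇒ 0x5b
lane 10: add(0x4b,0x0d) ⇒ 0x58
lane 11: add(0x9c,0xf4) ⇒ 0x90
lane 12: add(0x1d,0x4a) ⇒ 0x67
lane 13: add(0xf3,0xb0) ⇒ 0xa3
lane 14: add(0xb4,0x4f) ⇒ 0x03
lane 15: add(0x40,0x56) ⇒ 0x96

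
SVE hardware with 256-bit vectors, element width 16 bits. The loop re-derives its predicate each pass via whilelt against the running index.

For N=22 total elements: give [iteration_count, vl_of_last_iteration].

[iterations, last_vl] = [2, 6]

256-bit reg / 16-bit elem → 16 lanes
iterations = ceil(22/16) = 2; final-pass vl = 6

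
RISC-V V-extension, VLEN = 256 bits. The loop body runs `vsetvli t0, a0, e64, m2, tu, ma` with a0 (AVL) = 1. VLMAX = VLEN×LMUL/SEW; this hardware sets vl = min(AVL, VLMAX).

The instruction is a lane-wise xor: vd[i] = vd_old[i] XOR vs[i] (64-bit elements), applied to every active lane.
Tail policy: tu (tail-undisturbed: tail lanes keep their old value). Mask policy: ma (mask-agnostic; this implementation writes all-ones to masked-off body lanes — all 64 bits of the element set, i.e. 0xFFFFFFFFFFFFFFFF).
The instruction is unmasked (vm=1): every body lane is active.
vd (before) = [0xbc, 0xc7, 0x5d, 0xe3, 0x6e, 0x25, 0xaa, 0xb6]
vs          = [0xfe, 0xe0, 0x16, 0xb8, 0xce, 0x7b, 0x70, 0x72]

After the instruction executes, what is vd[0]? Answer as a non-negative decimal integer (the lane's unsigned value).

vd[0] = 66

VLMAX = (256 × 2) / 64 = 8 lanes
vl = min(AVL, VLMAX) = min(1, 8) = 1
[0] xor(0xbc,0xfe) = 0x42
[1] tail/keep = 0xc7
[2] tail/keep = 0x5d
[3] tail/keep = 0xe3
[4] tail/keep = 0x6e
[5] tail/keep = 0x25
[6] tail/keep = 0xaa
[7] tail/keep = 0xb6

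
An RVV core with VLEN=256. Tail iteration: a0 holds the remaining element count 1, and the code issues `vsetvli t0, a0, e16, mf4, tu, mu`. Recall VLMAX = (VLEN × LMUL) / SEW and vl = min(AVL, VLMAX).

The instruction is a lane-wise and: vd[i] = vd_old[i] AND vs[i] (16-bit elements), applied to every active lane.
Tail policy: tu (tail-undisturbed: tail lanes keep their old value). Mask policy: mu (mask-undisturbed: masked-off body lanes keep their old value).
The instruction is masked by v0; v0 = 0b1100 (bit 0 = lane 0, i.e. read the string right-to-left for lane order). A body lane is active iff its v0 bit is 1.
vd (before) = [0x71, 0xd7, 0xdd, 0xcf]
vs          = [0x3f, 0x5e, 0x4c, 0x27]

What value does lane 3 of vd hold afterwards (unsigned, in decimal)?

lanes per group: 256·1/4/16 = 4
AVL=1 ≤ VLMAX=4, so vl = 1
  i=0: mask-off/keep → 113
  i=1: tail/keep → 215
  i=2: tail/keep → 221
  i=3: tail/keep → 207

vd[3] = 207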